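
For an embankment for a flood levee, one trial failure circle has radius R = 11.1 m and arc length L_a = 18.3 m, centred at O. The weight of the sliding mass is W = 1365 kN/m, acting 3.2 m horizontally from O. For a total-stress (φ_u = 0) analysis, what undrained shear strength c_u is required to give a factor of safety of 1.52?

FS = c_u·L_a·R / (W·d), so c_u = FS·W·d / (L_a·R).
c_u = 1.52·1365·3.2 / (18.30·11.1) = 6639.4 / 203.13 = 32.69 kPa

c_u = 32.7 kPa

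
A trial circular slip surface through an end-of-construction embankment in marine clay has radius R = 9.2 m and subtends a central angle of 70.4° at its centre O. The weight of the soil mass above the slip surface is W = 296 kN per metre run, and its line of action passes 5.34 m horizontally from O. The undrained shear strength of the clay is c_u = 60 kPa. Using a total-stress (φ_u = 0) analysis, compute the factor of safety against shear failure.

Taking moments about the centre O, the resisting moment is provided by the undrained shear strength acting along the arc:
Arc length L_a = R·θ = 9.2·(70.4°·π/180) = 9.2·1.2287 = 11.30 m
M_R = c_u·L_a·R = 60·11.30·9.2 = 6239.9 kN·m/m
M_D = W·d = 296·5.34 = 1580.6 kN·m/m
FS = M_R / M_D = 6239.9 / 1580.6 = 3.948

FS = 3.95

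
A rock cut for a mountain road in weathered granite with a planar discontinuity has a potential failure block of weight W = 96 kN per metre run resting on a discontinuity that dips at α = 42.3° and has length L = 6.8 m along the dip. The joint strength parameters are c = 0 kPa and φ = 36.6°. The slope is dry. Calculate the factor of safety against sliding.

FS = 0.82

Resolving the block weight along and normal to the plane and applying the Mohr–Coulomb strength on the joint:
N' = W cosα = 96·cos42.3° = 71.0 kN/m
Driving force T = W sinα = 96·sin42.3° = 64.6 kN/m
Resisting force R = c·L + N'·tanφ = 0·6.8 + 71.0·tan36.6° = 0.0 + 52.7 = 52.7 kN/m
FS = R / T = 52.7 / 64.6 = 0.816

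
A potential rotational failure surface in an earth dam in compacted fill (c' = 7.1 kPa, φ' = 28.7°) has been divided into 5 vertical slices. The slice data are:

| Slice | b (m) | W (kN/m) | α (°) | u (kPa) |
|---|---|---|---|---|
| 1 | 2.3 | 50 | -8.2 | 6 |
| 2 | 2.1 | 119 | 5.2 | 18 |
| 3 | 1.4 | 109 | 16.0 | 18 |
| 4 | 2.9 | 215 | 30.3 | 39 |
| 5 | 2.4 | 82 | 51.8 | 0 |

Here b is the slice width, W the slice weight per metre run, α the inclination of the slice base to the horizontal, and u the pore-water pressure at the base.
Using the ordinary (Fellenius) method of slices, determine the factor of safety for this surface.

FS = 1.25

Ordinary method of slices: FS = Σ[c'·Δl_i + (W_i cosα_i − u_i·Δl_i)·tanφ'] / Σ W_i sinα_i, with Δl_i = b_i / cosα_i.
Slice 1: Δl = 2.3/cos(-8.2°) = 2.324 m; N'_1 = 50·cos(-8.2°) − 6·2.324 = 35.5; c'Δl = 16.50; W sinα = -7.1
Slice 2: Δl = 2.1/cos5.2° = 2.109 m; N'_2 = 119·cos5.2° − 18·2.109 = 80.6; c'Δl = 14.97; W sinα = 10.8
Slice 3: Δl = 1.4/cos16.0° = 1.456 m; N'_3 = 109·cos16.0° − 18·1.456 = 78.6; c'Δl = 10.34; W sinα = 30.0
Slice 4: Δl = 2.9/cos30.3° = 3.359 m; N'_4 = 215·cos30.3° − 39·3.359 = 54.6; c'Δl = 23.85; W sinα = 108.5
Slice 5: Δl = 2.4/cos51.8° = 3.881 m; N'_5 = 82·cos51.8° − 0·3.881 = 50.7; c'Δl = 27.55; W sinα = 64.4
Σc'Δl = 93.2 kN/m; ΣN' = 300.0 kN/m; ΣW sinα = 206.6 kN/m
Resisting = 93.2 + 300.0·tan28.7° = 93.2 + 164.2 = 257.5 kN/m
FS = 257.5 / 206.6 = 1.246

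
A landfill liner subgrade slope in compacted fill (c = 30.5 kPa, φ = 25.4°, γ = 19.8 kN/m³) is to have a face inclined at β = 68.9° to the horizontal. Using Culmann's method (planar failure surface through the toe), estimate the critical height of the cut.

H_c = 18.91 m

Culmann's analysis gives the critical failure plane at α_cr = (β + φ)/2 = (68.9 + 25.4)/2 = 47.2°, and the critical height
H_c = (4c/γ) · sinβ cosφ / [1 − cos(β − φ)]
    = (4·30.5/19.8) · sin68.9°·cos25.4° / [1 − cos(43.5°)]
    = 6.162 · 0.9330·0.9033 / [1 − 0.7254]
    = 6.162 · 0.8428 / 0.2746
    = 18.91 m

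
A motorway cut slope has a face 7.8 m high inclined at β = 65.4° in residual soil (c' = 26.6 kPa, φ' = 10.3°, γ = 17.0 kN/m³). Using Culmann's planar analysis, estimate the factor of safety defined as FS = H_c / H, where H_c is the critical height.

FS = 1.68

H_c = (4c'/γ) · sinβ cosφ' / [1 − cos(β − φ')]
    = (4·26.6/17.0) · sin65.4°·cos10.3° / [1 − cos55.1°]
    = 6.259 · 0.8946 / 0.4279 = 13.09 m
FS = H_c / H = 13.09 / 7.8 = 1.678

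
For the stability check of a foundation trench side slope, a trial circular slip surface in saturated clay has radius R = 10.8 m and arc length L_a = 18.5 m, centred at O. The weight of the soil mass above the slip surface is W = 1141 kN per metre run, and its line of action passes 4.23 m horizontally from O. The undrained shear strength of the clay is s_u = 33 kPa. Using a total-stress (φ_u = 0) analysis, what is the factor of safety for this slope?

Taking moments about the centre O, the resisting moment is provided by the undrained shear strength acting along the arc:
M_R = s_u·L_a·R = 33·18.50·10.8 = 6593.4 kN·m/m
M_D = W·d = 1141·4.23 = 4826.4 kN·m/m
FS = M_R / M_D = 6593.4 / 4826.4 = 1.366

FS = 1.37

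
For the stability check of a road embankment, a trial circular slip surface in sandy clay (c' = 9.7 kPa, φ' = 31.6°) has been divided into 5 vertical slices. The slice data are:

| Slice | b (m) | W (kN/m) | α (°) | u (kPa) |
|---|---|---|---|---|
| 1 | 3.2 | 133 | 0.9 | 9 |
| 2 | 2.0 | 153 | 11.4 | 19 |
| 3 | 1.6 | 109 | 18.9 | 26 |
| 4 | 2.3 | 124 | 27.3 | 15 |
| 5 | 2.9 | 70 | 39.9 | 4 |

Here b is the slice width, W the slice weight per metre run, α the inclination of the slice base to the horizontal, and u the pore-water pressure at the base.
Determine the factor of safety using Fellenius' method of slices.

Ordinary method of slices: FS = Σ[c'·Δl_i + (W_i cosα_i − u_i·Δl_i)·tanφ'] / Σ W_i sinα_i, with Δl_i = b_i / cosα_i.
Slice 1: Δl = 3.2/cos0.9° = 3.200 m; N'_1 = 133·cos0.9° − 9·3.200 = 104.2; c'Δl = 31.04; W sinα = 2.1
Slice 2: Δl = 2.0/cos11.4° = 2.040 m; N'_2 = 153·cos11.4° − 19·2.040 = 111.2; c'Δl = 19.79; W sinα = 30.2
Slice 3: Δl = 1.6/cos18.9° = 1.691 m; N'_3 = 109·cos18.9° − 26·1.691 = 59.2; c'Δl = 16.40; W sinα = 35.3
Slice 4: Δl = 2.3/cos27.3° = 2.588 m; N'_4 = 124·cos27.3° − 15·2.588 = 71.4; c'Δl = 25.11; W sinα = 56.9
Slice 5: Δl = 2.9/cos39.9° = 3.780 m; N'_5 = 70·cos39.9° − 4·3.780 = 38.6; c'Δl = 36.67; W sinα = 44.9
Σc'Δl = 129.0 kN/m; ΣN' = 384.5 kN/m; ΣW sinα = 169.4 kN/m
Resisting = 129.0 + 384.5·tan31.6° = 129.0 + 236.5 = 365.6 kN/m
FS = 365.6 / 169.4 = 2.158

FS = 2.16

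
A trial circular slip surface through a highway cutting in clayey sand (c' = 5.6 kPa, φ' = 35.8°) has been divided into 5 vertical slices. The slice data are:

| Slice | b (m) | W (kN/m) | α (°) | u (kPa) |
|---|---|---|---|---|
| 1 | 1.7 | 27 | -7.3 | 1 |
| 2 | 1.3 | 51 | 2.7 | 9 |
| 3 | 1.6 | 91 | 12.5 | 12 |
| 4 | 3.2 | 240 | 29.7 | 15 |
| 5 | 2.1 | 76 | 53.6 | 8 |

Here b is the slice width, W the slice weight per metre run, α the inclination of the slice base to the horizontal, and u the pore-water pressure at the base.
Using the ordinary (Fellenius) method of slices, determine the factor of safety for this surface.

FS = 1.44

Ordinary method of slices: FS = Σ[c'·Δl_i + (W_i cosα_i − u_i·Δl_i)·tanφ'] / Σ W_i sinα_i, with Δl_i = b_i / cosα_i.
Slice 1: Δl = 1.7/cos(-7.3°) = 1.714 m; N'_1 = 27·cos(-7.3°) − 1·1.714 = 25.1; c'Δl = 9.60; W sinα = -3.4
Slice 2: Δl = 1.3/cos2.7° = 1.301 m; N'_2 = 51·cos2.7° − 9·1.301 = 39.2; c'Δl = 7.29; W sinα = 2.4
Slice 3: Δl = 1.6/cos12.5° = 1.639 m; N'_3 = 91·cos12.5° − 12·1.639 = 69.2; c'Δl = 9.18; W sinα = 19.7
Slice 4: Δl = 3.2/cos29.7° = 3.684 m; N'_4 = 240·cos29.7° − 15·3.684 = 153.2; c'Δl = 20.63; W sinα = 118.9
Slice 5: Δl = 2.1/cos53.6° = 3.539 m; N'_5 = 76·cos53.6° − 8·3.539 = 16.8; c'Δl = 19.82; W sinα = 61.2
Σc'Δl = 66.5 kN/m; ΣN' = 303.5 kN/m; ΣW sinα = 198.7 kN/m
Resisting = 66.5 + 303.5·tan35.8° = 66.5 + 218.9 = 285.4 kN/m
FS = 285.4 / 198.7 = 1.436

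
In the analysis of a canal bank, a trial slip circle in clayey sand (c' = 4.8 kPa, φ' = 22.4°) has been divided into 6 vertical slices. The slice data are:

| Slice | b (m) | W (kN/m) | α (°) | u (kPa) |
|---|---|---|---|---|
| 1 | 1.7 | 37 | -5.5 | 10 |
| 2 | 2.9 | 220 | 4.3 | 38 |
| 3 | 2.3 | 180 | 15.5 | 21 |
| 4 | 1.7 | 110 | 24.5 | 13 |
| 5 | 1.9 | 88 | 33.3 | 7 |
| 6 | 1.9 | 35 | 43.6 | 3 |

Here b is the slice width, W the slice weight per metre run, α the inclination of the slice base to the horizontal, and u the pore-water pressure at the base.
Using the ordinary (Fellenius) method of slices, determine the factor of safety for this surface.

FS = 1.30

Ordinary method of slices: FS = Σ[c'·Δl_i + (W_i cosα_i − u_i·Δl_i)·tanφ'] / Σ W_i sinα_i, with Δl_i = b_i / cosα_i.
Slice 1: Δl = 1.7/cos(-5.5°) = 1.708 m; N'_1 = 37·cos(-5.5°) − 10·1.708 = 19.8; c'Δl = 8.20; W sinα = -3.5
Slice 2: Δl = 2.9/cos4.3° = 2.908 m; N'_2 = 220·cos4.3° − 38·2.908 = 108.9; c'Δl = 13.96; W sinα = 16.5
Slice 3: Δl = 2.3/cos15.5° = 2.387 m; N'_3 = 180·cos15.5° − 21·2.387 = 123.3; c'Δl = 11.46; W sinα = 48.1
Slice 4: Δl = 1.7/cos24.5° = 1.868 m; N'_4 = 110·cos24.5° − 13·1.868 = 75.8; c'Δl = 8.97; W sinα = 45.6
Slice 5: Δl = 1.9/cos33.3° = 2.273 m; N'_5 = 88·cos33.3° − 7·2.273 = 57.6; c'Δl = 10.91; W sinα = 48.3
Slice 6: Δl = 1.9/cos43.6° = 2.624 m; N'_6 = 35·cos43.6° − 3·2.624 = 17.5; c'Δl = 12.59; W sinα = 24.1
Σc'Δl = 66.1 kN/m; ΣN' = 402.9 kN/m; ΣW sinα = 179.1 kN/m
Resisting = 66.1 + 402.9·tan22.4° = 66.1 + 166.1 = 232.1 kN/m
FS = 232.1 / 179.1 = 1.296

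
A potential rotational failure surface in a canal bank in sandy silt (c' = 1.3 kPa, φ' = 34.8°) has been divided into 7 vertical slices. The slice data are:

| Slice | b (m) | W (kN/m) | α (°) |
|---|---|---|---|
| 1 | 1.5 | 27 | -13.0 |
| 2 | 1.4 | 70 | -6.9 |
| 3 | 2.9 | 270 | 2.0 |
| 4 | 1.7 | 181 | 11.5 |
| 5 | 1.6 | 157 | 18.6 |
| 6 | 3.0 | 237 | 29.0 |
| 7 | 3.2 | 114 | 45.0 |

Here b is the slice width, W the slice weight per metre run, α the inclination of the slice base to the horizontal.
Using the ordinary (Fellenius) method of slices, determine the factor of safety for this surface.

FS = 2.54

Ordinary method of slices: FS = Σ[c'·Δl_i + (W_i cosα_i)·tanφ'] / Σ W_i sinα_i, with Δl_i = b_i / cosα_i.
Slice 1: Δl = 1.5/cos(-13.0°) = 1.539 m; N'_1 = 27·cos(-13.0°) = 26.3; c'Δl = 2.00; W sinα = -6.1
Slice 2: Δl = 1.4/cos(-6.9°) = 1.410 m; N'_2 = 70·cos(-6.9°) = 69.5; c'Δl = 1.83; W sinα = -8.4
Slice 3: Δl = 2.9/cos2.0° = 2.902 m; N'_3 = 270·cos2.0° = 269.8; c'Δl = 3.77; W sinα = 9.4
Slice 4: Δl = 1.7/cos11.5° = 1.735 m; N'_4 = 181·cos11.5° = 177.4; c'Δl = 2.26; W sinα = 36.1
Slice 5: Δl = 1.6/cos18.6° = 1.688 m; N'_5 = 157·cos18.6° = 148.8; c'Δl = 2.19; W sinα = 50.1
Slice 6: Δl = 3.0/cos29.0° = 3.430 m; N'_6 = 237·cos29.0° = 207.3; c'Δl = 4.46; W sinα = 114.9
Slice 7: Δl = 3.2/cos45.0° = 4.525 m; N'_7 = 114·cos45.0° = 80.6; c'Δl = 5.88; W sinα = 80.6
Σc'Δl = 22.4 kN/m; ΣN' = 979.7 kN/m; ΣW sinα = 276.6 kN/m
Resisting = 22.4 + 979.7·tan34.8° = 22.4 + 680.9 = 703.3 kN/m
FS = 703.3 / 276.6 = 2.543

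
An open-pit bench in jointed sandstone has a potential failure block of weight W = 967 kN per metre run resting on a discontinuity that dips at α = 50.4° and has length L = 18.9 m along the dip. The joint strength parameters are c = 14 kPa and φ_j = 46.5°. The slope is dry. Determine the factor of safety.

Resolving the block weight along and normal to the plane and applying the Mohr–Coulomb strength on the joint:
N' = W cosα = 967·cos50.4° = 616.4 kN/m
Driving force T = W sinα = 967·sin50.4° = 745.1 kN/m
Resisting force R = c·L + N'·tanφ_j = 14·18.9 + 616.4·tan46.5° = 264.6 + 649.5 = 914.1 kN/m
FS = R / T = 914.1 / 745.1 = 1.227

FS = 1.23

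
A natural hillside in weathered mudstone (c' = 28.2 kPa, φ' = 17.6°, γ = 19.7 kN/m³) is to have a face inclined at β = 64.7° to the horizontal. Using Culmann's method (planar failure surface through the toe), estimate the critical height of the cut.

Culmann's analysis gives the critical failure plane at α_cr = (β + φ')/2 = (64.7 + 17.6)/2 = 41.2°, and the critical height
H_c = (4c'/γ) · sinβ cosφ' / [1 − cos(β − φ')]
    = (4·28.2/19.7) · sin64.7°·cos17.6° / [1 − cos(47.1°)]
    = 5.726 · 0.9041·0.9532 / [1 − 0.6807]
    = 5.726 · 0.8618 / 0.3193
    = 15.45 m

H_c = 15.45 m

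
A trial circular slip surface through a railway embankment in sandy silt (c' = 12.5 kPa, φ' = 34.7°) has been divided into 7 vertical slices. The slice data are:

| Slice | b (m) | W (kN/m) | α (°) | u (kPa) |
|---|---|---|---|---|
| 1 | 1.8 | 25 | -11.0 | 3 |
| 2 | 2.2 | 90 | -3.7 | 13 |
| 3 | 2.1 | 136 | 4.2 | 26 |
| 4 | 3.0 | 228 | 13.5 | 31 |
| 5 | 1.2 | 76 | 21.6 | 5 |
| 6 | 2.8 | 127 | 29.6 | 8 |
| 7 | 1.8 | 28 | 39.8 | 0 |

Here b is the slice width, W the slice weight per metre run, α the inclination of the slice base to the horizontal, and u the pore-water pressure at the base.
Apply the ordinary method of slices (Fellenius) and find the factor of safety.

Ordinary method of slices: FS = Σ[c'·Δl_i + (W_i cosα_i − u_i·Δl_i)·tanφ'] / Σ W_i sinα_i, with Δl_i = b_i / cosα_i.
Slice 1: Δl = 1.8/cos(-11.0°) = 1.834 m; N'_1 = 25·cos(-11.0°) − 3·1.834 = 19.0; c'Δl = 22.92; W sinα = -4.8
Slice 2: Δl = 2.2/cos(-3.7°) = 2.205 m; N'_2 = 90·cos(-3.7°) − 13·2.205 = 61.2; c'Δl = 27.56; W sinα = -5.8
Slice 3: Δl = 2.1/cos4.2° = 2.106 m; N'_3 = 136·cos4.2° − 26·2.106 = 80.9; c'Δl = 26.32; W sinα = 10.0
Slice 4: Δl = 3.0/cos13.5° = 3.085 m; N'_4 = 228·cos13.5° − 31·3.085 = 126.1; c'Δl = 38.57; W sinα = 53.2
Slice 5: Δl = 1.2/cos21.6° = 1.291 m; N'_5 = 76·cos21.6° − 5·1.291 = 64.2; c'Δl = 16.13; W sinα = 28.0
Slice 6: Δl = 2.8/cos29.6° = 3.220 m; N'_6 = 127·cos29.6° − 8·3.220 = 84.7; c'Δl = 40.25; W sinα = 62.7
Slice 7: Δl = 1.8/cos39.8° = 2.343 m; N'_7 = 28·cos39.8° − 0·2.343 = 21.5; c'Δl = 29.29; W sinα = 17.9
Σc'Δl = 201.0 kN/m; ΣN' = 457.5 kN/m; ΣW sinα = 161.2 kN/m
Resisting = 201.0 + 457.5·tan34.7° = 201.0 + 316.8 = 517.8 kN/m
FS = 517.8 / 161.2 = 3.212

FS = 3.21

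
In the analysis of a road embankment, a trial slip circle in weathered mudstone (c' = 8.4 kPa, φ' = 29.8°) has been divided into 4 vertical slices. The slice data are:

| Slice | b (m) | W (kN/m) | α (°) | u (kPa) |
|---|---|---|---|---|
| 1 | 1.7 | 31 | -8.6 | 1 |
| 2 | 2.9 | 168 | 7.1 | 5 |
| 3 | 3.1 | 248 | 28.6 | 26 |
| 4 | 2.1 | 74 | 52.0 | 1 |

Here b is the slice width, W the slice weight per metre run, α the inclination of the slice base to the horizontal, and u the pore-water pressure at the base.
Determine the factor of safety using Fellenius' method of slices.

FS = 1.54

Ordinary method of slices: FS = Σ[c'·Δl_i + (W_i cosα_i − u_i·Δl_i)·tanφ'] / Σ W_i sinα_i, with Δl_i = b_i / cosα_i.
Slice 1: Δl = 1.7/cos(-8.6°) = 1.719 m; N'_1 = 31·cos(-8.6°) − 1·1.719 = 28.9; c'Δl = 14.44; W sinα = -4.6
Slice 2: Δl = 2.9/cos7.1° = 2.922 m; N'_2 = 168·cos7.1° − 5·2.922 = 152.1; c'Δl = 24.55; W sinα = 20.8
Slice 3: Δl = 3.1/cos28.6° = 3.531 m; N'_3 = 248·cos28.6° − 26·3.531 = 125.9; c'Δl = 29.66; W sinα = 118.7
Slice 4: Δl = 2.1/cos52.0° = 3.411 m; N'_4 = 74·cos52.0° − 1·3.411 = 42.1; c'Δl = 28.65; W sinα = 58.3
Σc'Δl = 97.3 kN/m; ΣN' = 349.1 kN/m; ΣW sinα = 193.2 kN/m
Resisting = 97.3 + 349.1·tan29.8° = 97.3 + 199.9 = 297.2 kN/m
FS = 297.2 / 193.2 = 1.539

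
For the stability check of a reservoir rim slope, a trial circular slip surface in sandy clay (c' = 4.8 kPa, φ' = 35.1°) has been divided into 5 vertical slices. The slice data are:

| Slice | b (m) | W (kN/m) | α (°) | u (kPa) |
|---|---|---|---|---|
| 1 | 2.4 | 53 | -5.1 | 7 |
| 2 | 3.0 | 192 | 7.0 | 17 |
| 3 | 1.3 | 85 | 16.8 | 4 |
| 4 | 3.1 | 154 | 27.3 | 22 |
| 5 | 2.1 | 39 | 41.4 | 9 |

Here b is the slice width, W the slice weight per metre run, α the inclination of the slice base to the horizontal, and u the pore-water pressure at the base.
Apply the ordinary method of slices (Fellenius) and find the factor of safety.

FS = 2.04

Ordinary method of slices: FS = Σ[c'·Δl_i + (W_i cosα_i − u_i·Δl_i)·tanφ'] / Σ W_i sinα_i, with Δl_i = b_i / cosα_i.
Slice 1: Δl = 2.4/cos(-5.1°) = 2.410 m; N'_1 = 53·cos(-5.1°) − 7·2.410 = 35.9; c'Δl = 11.57; W sinα = -4.7
Slice 2: Δl = 3.0/cos7.0° = 3.023 m; N'_2 = 192·cos7.0° − 17·3.023 = 139.2; c'Δl = 14.51; W sinα = 23.4
Slice 3: Δl = 1.3/cos16.8° = 1.358 m; N'_3 = 85·cos16.8° − 4·1.358 = 75.9; c'Δl = 6.52; W sinα = 24.6
Slice 4: Δl = 3.1/cos27.3° = 3.489 m; N'_4 = 154·cos27.3° − 22·3.489 = 60.1; c'Δl = 16.75; W sinα = 70.6
Slice 5: Δl = 2.1/cos41.4° = 2.800 m; N'_5 = 39·cos41.4° − 9·2.800 = 4.1; c'Δl = 13.44; W sinα = 25.8
Σc'Δl = 62.8 kN/m; ΣN' = 315.2 kN/m; ΣW sinα = 139.7 kN/m
Resisting = 62.8 + 315.2·tan35.1° = 62.8 + 221.5 = 284.3 kN/m
FS = 284.3 / 139.7 = 2.035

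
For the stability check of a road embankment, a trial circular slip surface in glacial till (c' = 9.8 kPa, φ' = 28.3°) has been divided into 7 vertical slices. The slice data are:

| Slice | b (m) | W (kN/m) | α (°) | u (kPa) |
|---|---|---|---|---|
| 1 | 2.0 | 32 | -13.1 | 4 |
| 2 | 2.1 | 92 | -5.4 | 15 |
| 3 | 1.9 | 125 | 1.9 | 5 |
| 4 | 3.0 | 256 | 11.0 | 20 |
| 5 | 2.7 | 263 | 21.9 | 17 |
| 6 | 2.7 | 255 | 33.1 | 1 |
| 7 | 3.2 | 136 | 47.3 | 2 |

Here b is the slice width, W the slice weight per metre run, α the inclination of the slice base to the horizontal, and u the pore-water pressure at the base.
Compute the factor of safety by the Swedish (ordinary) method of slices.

Ordinary method of slices: FS = Σ[c'·Δl_i + (W_i cosα_i − u_i·Δl_i)·tanφ'] / Σ W_i sinα_i, with Δl_i = b_i / cosα_i.
Slice 1: Δl = 2.0/cos(-13.1°) = 2.053 m; N'_1 = 32·cos(-13.1°) − 4·2.053 = 23.0; c'Δl = 20.12; W sinα = -7.3
Slice 2: Δl = 2.1/cos(-5.4°) = 2.109 m; N'_2 = 92·cos(-5.4°) − 15·2.109 = 60.0; c'Δl = 20.67; W sinα = -8.7
Slice 3: Δl = 1.9/cos1.9° = 1.901 m; N'_3 = 125·cos1.9° − 5·1.901 = 115.4; c'Δl = 18.63; W sinα = 4.1
Slice 4: Δl = 3.0/cos11.0° = 3.056 m; N'_4 = 256·cos11.0° − 20·3.056 = 190.2; c'Δl = 29.95; W sinα = 48.8
Slice 5: Δl = 2.7/cos21.9° = 2.910 m; N'_5 = 263·cos21.9° − 17·2.910 = 194.6; c'Δl = 28.52; W sinα = 98.1
Slice 6: Δl = 2.7/cos33.1° = 3.223 m; N'_6 = 255·cos33.1° − 1·3.223 = 210.4; c'Δl = 31.59; W sinα = 139.3
Slice 7: Δl = 3.2/cos47.3° = 4.719 m; N'_7 = 136·cos47.3° − 2·4.719 = 82.8; c'Δl = 46.24; W sinα = 99.9
Σc'Δl = 195.7 kN/m; ΣN' = 876.2 kN/m; ΣW sinα = 374.4 kN/m
Resisting = 195.7 + 876.2·tan28.3° = 195.7 + 471.8 = 667.5 kN/m
FS = 667.5 / 374.4 = 1.783

FS = 1.78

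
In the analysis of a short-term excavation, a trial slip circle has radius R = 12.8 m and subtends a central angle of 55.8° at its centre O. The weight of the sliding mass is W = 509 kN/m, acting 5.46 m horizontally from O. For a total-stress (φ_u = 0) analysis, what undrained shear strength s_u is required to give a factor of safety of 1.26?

s_u = 21.9 kPa

FS = s_u·L_a·R / (W·d), so s_u = FS·W·d / (L_a·R).
Arc length L_a = R·θ = 12.8·(55.8°·π/180) = 12.8·0.9739 = 12.47 m
s_u = 1.26·509·5.46 / (12.47·12.8) = 3501.7 / 159.56 = 21.95 kPa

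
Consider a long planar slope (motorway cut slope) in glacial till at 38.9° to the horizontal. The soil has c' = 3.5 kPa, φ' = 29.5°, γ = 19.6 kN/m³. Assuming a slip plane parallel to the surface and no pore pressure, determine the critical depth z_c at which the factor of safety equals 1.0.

z_c = 1.22 m

Setting FS = 1.00 in FS = [c' + γz cos²β tanφ'] / [γz sinβ cosβ] and solving for z:
z = c' / [γ cosβ (FS·sinβ − cosβ·tanφ')]
  = 3.5 / [19.6·cos38.9°·(1.00·sin38.9° − cos38.9°·tan29.5°)]
  = 3.5 / [19.6·0.7782·(1.00·0.6280 − 0.7782·0.5658)]
  = 3.5 / 2.8624 = 1.223 m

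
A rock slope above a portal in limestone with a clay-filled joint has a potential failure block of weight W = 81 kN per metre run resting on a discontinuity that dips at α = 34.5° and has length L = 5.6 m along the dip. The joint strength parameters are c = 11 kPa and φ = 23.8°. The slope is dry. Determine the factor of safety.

Resolving the block weight along and normal to the plane and applying the Mohr–Coulomb strength on the joint:
N' = W cosα = 81·cos34.5° = 66.8 kN/m
Driving force T = W sinα = 81·sin34.5° = 45.9 kN/m
Resisting force R = c·L + N'·tanφ = 11·5.6 + 66.8·tan23.8° = 61.6 + 29.4 = 91.0 kN/m
FS = R / T = 91.0 / 45.9 = 1.984

FS = 1.98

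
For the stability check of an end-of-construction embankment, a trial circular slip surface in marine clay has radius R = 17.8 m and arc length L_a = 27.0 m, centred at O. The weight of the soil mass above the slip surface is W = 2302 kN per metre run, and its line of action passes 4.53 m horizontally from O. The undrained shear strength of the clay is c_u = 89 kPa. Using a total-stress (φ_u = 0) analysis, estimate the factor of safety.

Taking moments about the centre O, the resisting moment is provided by the undrained shear strength acting along the arc:
M_R = c_u·L_a·R = 89·27.00·17.8 = 42773.4 kN·m/m
M_D = W·d = 2302·4.53 = 10428.1 kN·m/m
FS = M_R / M_D = 42773.4 / 10428.1 = 4.102

FS = 4.10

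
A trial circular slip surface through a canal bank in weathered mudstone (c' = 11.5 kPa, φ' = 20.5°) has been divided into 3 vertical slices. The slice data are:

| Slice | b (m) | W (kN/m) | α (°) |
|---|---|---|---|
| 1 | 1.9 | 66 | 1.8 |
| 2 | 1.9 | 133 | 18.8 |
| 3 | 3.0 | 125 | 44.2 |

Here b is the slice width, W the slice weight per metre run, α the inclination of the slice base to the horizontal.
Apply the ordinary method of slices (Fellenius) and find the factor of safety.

Ordinary method of slices: FS = Σ[c'·Δl_i + (W_i cosα_i)·tanφ'] / Σ W_i sinα_i, with Δl_i = b_i / cosα_i.
Slice 1: Δl = 1.9/cos1.8° = 1.901 m; N'_1 = 66·cos1.8° = 66.0; c'Δl = 21.86; W sinα = 2.1
Slice 2: Δl = 1.9/cos18.8° = 2.007 m; N'_2 = 133·cos18.8° = 125.9; c'Δl = 23.08; W sinα = 42.9
Slice 3: Δl = 3.0/cos44.2° = 4.185 m; N'_3 = 125·cos44.2° = 89.6; c'Δl = 48.12; W sinα = 87.1
Σc'Δl = 93.1 kN/m; ΣN' = 281.5 kN/m; ΣW sinα = 132.1 kN/m
Resisting = 93.1 + 281.5·tan20.5° = 93.1 + 105.2 = 198.3 kN/m
FS = 198.3 / 132.1 = 1.501

FS = 1.50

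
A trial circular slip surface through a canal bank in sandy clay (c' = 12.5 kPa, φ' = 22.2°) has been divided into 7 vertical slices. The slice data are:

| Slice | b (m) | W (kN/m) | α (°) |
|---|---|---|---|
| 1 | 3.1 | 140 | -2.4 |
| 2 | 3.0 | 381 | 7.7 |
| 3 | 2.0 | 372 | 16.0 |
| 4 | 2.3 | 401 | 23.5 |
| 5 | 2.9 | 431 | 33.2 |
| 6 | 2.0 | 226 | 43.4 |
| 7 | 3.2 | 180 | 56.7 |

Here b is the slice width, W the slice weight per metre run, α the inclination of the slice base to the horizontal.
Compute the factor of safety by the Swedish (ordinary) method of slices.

Ordinary method of slices: FS = Σ[c'·Δl_i + (W_i cosα_i)·tanφ'] / Σ W_i sinα_i, with Δl_i = b_i / cosα_i.
Slice 1: Δl = 3.1/cos(-2.4°) = 3.103 m; N'_1 = 140·cos(-2.4°) = 139.9; c'Δl = 38.78; W sinα = -5.9
Slice 2: Δl = 3.0/cos7.7° = 3.027 m; N'_2 = 381·cos7.7° = 377.6; c'Δl = 37.84; W sinα = 51.0
Slice 3: Δl = 2.0/cos16.0° = 2.081 m; N'_3 = 372·cos16.0° = 357.6; c'Δl = 26.01; W sinα = 102.5
Slice 4: Δl = 2.3/cos23.5° = 2.508 m; N'_4 = 401·cos23.5° = 367.7; c'Δl = 31.35; W sinα = 159.9
Slice 5: Δl = 2.9/cos33.2° = 3.466 m; N'_5 = 431·cos33.2° = 360.6; c'Δl = 43.32; W sinα = 236.0
Slice 6: Δl = 2.0/cos43.4° = 2.753 m; N'_6 = 226·cos43.4° = 164.2; c'Δl = 34.41; W sinα = 155.3
Slice 7: Δl = 3.2/cos56.7° = 5.829 m; N'_7 = 180·cos56.7° = 98.8; c'Δl = 72.86; W sinα = 150.4
Σc'Δl = 284.6 kN/m; ΣN' = 1866.4 kN/m; ΣW sinα = 849.3 kN/m
Resisting = 284.6 + 1866.4·tan22.2° = 284.6 + 761.7 = 1046.3 kN/m
FS = 1046.3 / 849.3 = 1.232

FS = 1.23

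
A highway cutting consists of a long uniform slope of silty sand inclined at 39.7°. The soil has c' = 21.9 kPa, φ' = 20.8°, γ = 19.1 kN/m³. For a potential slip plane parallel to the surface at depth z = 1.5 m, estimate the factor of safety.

FS = 2.01

For an infinite slope with a slip plane parallel to the surface (no pore pressure): FS = [c' + γz cos²β tanφ'] / [γz sinβ cosβ].
γz = 19.1·1.5 = 28.65 kN/m²
Numerator = 21.9 + 28.65·cos²39.7°·tan20.8° = 21.9 + 28.65·0.5920·0.3799 = 28.343 kPa
Denominator = 28.65·sin39.7°·cos39.7° = 28.65·0.6388·0.7694 = 14.081 kPa
FS = 28.343 / 14.081 = 2.013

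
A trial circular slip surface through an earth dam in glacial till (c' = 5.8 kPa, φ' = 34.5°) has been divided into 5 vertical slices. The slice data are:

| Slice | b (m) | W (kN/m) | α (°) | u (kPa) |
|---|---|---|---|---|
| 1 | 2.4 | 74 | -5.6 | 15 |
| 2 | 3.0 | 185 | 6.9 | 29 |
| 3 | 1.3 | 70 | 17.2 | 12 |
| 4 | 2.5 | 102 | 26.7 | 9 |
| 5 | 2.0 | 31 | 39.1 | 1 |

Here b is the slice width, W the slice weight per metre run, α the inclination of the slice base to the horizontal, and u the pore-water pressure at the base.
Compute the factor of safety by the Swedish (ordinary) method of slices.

FS = 2.54

Ordinary method of slices: FS = Σ[c'·Δl_i + (W_i cosα_i − u_i·Δl_i)·tanφ'] / Σ W_i sinα_i, with Δl_i = b_i / cosα_i.
Slice 1: Δl = 2.4/cos(-5.6°) = 2.412 m; N'_1 = 74·cos(-5.6°) − 15·2.412 = 37.5; c'Δl = 13.99; W sinα = -7.2
Slice 2: Δl = 3.0/cos6.9° = 3.022 m; N'_2 = 185·cos6.9° − 29·3.022 = 96.0; c'Δl = 17.53; W sinα = 22.2
Slice 3: Δl = 1.3/cos17.2° = 1.361 m; N'_3 = 70·cos17.2° − 12·1.361 = 50.5; c'Δl = 7.89; W sinα = 20.7
Slice 4: Δl = 2.5/cos26.7° = 2.798 m; N'_4 = 102·cos26.7° − 9·2.798 = 65.9; c'Δl = 16.23; W sinα = 45.8
Slice 5: Δl = 2.0/cos39.1° = 2.577 m; N'_5 = 31·cos39.1° − 1·2.577 = 21.5; c'Δl = 14.95; W sinα = 19.6
Σc'Δl = 70.6 kN/m; ΣN' = 271.5 kN/m; ΣW sinα = 101.1 kN/m
Resisting = 70.6 + 271.5·tan34.5° = 70.6 + 186.6 = 257.2 kN/m
FS = 257.2 / 101.1 = 2.544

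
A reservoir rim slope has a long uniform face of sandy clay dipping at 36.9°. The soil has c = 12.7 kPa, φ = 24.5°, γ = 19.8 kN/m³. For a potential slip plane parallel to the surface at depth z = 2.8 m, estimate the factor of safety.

For an infinite slope with a slip plane parallel to the surface (no pore pressure): FS = [c + γz cos²β tanφ] / [γz sinβ cosβ].
γz = 19.8·2.8 = 55.44 kN/m²
Numerator = 12.7 + 55.44·cos²36.9°·tan24.5° = 12.7 + 55.44·0.6395·0.4557 = 28.857 kPa
Denominator = 55.44·sin36.9°·cos36.9° = 55.44·0.6004·0.7997 = 26.619 kPa
FS = 28.857 / 26.619 = 1.084

FS = 1.08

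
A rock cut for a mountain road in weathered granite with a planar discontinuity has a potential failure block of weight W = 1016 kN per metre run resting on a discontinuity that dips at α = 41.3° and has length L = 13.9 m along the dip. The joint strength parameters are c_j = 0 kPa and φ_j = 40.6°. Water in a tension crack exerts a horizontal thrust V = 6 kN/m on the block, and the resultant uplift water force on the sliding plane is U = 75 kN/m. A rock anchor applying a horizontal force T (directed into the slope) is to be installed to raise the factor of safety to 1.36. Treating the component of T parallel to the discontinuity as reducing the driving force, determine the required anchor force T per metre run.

Resolving forces along and normal to the sliding plane, with the horizontal anchor force T adding T·sinα to the effective normal force and T·cosα acting up the plane against the driving force:
FS = [c_jL + (W cosα − U − V sinα + T sinα) tanφ_j] / [W sinα + V cosα − T cosα]
Without the anchor: N' = 684.3 kN/m, driving T_d = 675.1 kN/m, resisting R = 0·13.9 + 684.3·tan40.6° = 586.5 kN/m, FS = 0.87.
Setting FS = 1.36 and solving for T:
1.36·(675.1 − T cos41.3°) = 586.5 + T sin41.3°·tan40.6°
T·(sin41.3°·tan40.6° + 1.36·cos41.3°) = 1.36·675.1 − 586.5
T·(0.6600·0.8571 + 1.36·0.7513) = 918.1 − 586.5 = 331.6
T·1.5874 = 331.6
T = 208.9 kN/m

T = 209 kN/m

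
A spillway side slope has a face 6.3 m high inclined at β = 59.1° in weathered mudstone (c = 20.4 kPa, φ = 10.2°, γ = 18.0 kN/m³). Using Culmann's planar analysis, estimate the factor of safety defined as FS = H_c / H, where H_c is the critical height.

H_c = (4c/γ) · sinβ cosφ / [1 − cos(β − φ)]
    = (4·20.4/18.0) · sin59.1°·cos10.2° / [1 − cos48.9°]
    = 4.533 · 0.8445 / 0.3426 = 11.17 m
FS = H_c / H = 11.17 / 6.3 = 1.774

FS = 1.77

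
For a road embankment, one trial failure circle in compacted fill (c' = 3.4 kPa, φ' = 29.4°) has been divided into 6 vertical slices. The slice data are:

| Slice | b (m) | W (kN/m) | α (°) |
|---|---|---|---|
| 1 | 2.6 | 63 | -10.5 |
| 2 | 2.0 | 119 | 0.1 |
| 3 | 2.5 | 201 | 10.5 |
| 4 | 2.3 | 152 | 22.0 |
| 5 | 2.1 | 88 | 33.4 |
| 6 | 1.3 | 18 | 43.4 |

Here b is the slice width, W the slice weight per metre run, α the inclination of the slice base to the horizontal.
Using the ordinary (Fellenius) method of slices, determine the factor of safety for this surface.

Ordinary method of slices: FS = Σ[c'·Δl_i + (W_i cosα_i)·tanφ'] / Σ W_i sinα_i, with Δl_i = b_i / cosα_i.
Slice 1: Δl = 2.6/cos(-10.5°) = 2.644 m; N'_1 = 63·cos(-10.5°) = 61.9; c'Δl = 8.99; W sinα = -11.5
Slice 2: Δl = 2.0/cos0.1° = 2.000 m; N'_2 = 119·cos0.1° = 119.0; c'Δl = 6.80; W sinα = 0.2
Slice 3: Δl = 2.5/cos10.5° = 2.543 m; N'_3 = 201·cos10.5° = 197.6; c'Δl = 8.64; W sinα = 36.6
Slice 4: Δl = 2.3/cos22.0° = 2.481 m; N'_4 = 152·cos22.0° = 140.9; c'Δl = 8.43; W sinα = 56.9
Slice 5: Δl = 2.1/cos33.4° = 2.515 m; N'_5 = 88·cos33.4° = 73.5; c'Δl = 8.55; W sinα = 48.4
Slice 6: Δl = 1.3/cos43.4° = 1.789 m; N'_6 = 18·cos43.4° = 13.1; c'Δl = 6.08; W sinα = 12.4
Σc'Δl = 47.5 kN/m; ΣN' = 606.1 kN/m; ΣW sinα = 143.1 kN/m
Resisting = 47.5 + 606.1·tan29.4° = 47.5 + 341.5 = 389.0 kN/m
FS = 389.0 / 143.1 = 2.718

FS = 2.72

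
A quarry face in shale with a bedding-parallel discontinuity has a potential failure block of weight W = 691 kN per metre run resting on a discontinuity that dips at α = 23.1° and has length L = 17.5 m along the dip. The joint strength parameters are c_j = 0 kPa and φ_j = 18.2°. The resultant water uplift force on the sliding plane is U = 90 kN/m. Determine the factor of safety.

FS = 0.66

Resolving the block weight along and normal to the plane and applying the Mohr–Coulomb strength on the joint:
N' = W cosα − U = 691·cos23.1° − 90 = 545.6 kN/m
Driving force T = W sinα = 691·sin23.1° = 271.1 kN/m
Resisting force R = c_j·L + N'·tanφ_j = 0·17.5 + 545.6·tan18.2° = 0.0 + 179.4 = 179.4 kN/m
FS = R / T = 179.4 / 271.1 = 0.662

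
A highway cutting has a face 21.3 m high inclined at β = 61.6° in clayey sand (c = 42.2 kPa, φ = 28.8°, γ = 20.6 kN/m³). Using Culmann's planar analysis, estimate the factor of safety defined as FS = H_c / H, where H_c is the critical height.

FS = 1.86

H_c = (4c/γ) · sinβ cosφ / [1 − cos(β − φ)]
    = (4·42.2/20.6) · sin61.6°·cos28.8° / [1 − cos32.8°]
    = 8.194 · 0.7708 / 0.1594 = 39.62 m
FS = H_c / H = 39.62 / 21.3 = 1.860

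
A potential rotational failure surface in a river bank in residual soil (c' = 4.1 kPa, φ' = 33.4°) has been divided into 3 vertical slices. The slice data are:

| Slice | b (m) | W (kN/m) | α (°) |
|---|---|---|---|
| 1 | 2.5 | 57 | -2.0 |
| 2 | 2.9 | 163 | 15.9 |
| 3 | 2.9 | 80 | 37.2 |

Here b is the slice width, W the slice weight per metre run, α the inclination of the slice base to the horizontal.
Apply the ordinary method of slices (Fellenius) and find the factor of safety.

Ordinary method of slices: FS = Σ[c'·Δl_i + (W_i cosα_i)·tanφ'] / Σ W_i sinα_i, with Δl_i = b_i / cosα_i.
Slice 1: Δl = 2.5/cos(-2.0°) = 2.502 m; N'_1 = 57·cos(-2.0°) = 57.0; c'Δl = 10.26; W sinα = -2.0
Slice 2: Δl = 2.9/cos15.9° = 3.015 m; N'_2 = 163·cos15.9° = 156.8; c'Δl = 12.36; W sinα = 44.7
Slice 3: Δl = 2.9/cos37.2° = 3.641 m; N'_3 = 80·cos37.2° = 63.7; c'Δl = 14.93; W sinα = 48.4
Σc'Δl = 37.5 kN/m; ΣN' = 277.5 kN/m; ΣW sinα = 91.0 kN/m
Resisting = 37.5 + 277.5·tan33.4° = 37.5 + 182.9 = 220.5 kN/m
FS = 220.5 / 91.0 = 2.422

FS = 2.42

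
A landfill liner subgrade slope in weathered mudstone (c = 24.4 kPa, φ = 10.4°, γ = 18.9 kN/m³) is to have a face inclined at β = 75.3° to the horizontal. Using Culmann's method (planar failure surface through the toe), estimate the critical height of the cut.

H_c = 8.53 m

Culmann's analysis gives the critical failure plane at α_cr = (β + φ)/2 = (75.3 + 10.4)/2 = 42.9°, and the critical height
H_c = (4c/γ) · sinβ cosφ / [1 − cos(β − φ)]
    = (4·24.4/18.9) · sin75.3°·cos10.4° / [1 − cos(64.9°)]
    = 5.164 · 0.9673·0.9836 / [1 − 0.4242]
    = 5.164 · 0.9514 / 0.5758
    = 8.53 m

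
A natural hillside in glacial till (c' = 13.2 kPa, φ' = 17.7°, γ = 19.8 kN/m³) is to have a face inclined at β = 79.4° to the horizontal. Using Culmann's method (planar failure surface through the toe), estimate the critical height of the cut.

Culmann's analysis gives the critical failure plane at α_cr = (β + φ')/2 = (79.4 + 17.7)/2 = 48.6°, and the critical height
H_c = (4c'/γ) · sinβ cosφ' / [1 − cos(β − φ')]
    = (4·13.2/19.8) · sin79.4°·cos17.7° / [1 − cos(61.7°)]
    = 2.667 · 0.9829·0.9527 / [1 − 0.4741]
    = 2.667 · 0.9364 / 0.5259
    = 4.75 m

H_c = 4.75 m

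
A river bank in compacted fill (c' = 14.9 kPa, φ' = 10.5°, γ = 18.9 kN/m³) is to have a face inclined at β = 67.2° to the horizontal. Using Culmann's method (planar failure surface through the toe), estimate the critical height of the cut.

H_c = 6.34 m

Culmann's analysis gives the critical failure plane at α_cr = (β + φ')/2 = (67.2 + 10.5)/2 = 38.9°, and the critical height
H_c = (4c'/γ) · sinβ cosφ' / [1 − cos(β − φ')]
    = (4·14.9/18.9) · sin67.2°·cos10.5° / [1 − cos(56.7°)]
    = 3.153 · 0.9219·0.9833 / [1 − 0.5490]
    = 3.153 · 0.9064 / 0.4510
    = 6.34 m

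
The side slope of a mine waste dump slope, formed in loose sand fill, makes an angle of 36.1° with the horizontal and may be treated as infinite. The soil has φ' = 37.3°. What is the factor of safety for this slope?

FS = 1.04

For a dry cohesionless infinite slope the factor of safety is FS = tanφ' / tanβ.
FS = tan37.3° / tan36.1° = 0.7618 / 0.7292 = 1.045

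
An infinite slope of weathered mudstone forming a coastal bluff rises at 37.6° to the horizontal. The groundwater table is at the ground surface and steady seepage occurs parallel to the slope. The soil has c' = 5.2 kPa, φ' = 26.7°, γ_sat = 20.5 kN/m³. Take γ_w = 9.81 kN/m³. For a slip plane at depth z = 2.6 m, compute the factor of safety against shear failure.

FS = 0.54

With seepage parallel to the slope and the water table at the surface, the effective normal stress on the slip plane uses the buoyant unit weight γ' = γ_sat − γ_w while the driving shear stress uses γ_sat:
FS = [c' + γ' z cos²β tanφ'] / [γ_sat z sinβ cosβ]
γ' = 20.5 − 9.81 = 10.69 kN/m³
Numerator = 5.2 + 10.69·2.6·cos²37.6°·tan26.7° = 5.2 + 10.69·2.6·0.6277·0.5029 = 13.975 kPa
Denominator = 20.5·2.6·sin37.6°·cos37.6° = 20.5·2.6·0.6101·0.7923 = 25.766 kPa
FS = 13.975 / 25.766 = 0.542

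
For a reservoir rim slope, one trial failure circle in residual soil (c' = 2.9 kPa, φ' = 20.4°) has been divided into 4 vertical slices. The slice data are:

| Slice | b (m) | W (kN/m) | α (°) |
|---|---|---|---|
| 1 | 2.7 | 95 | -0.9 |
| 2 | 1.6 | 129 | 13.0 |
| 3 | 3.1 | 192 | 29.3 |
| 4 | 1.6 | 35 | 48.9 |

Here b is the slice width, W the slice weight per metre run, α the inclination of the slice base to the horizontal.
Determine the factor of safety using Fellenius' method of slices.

Ordinary method of slices: FS = Σ[c'·Δl_i + (W_i cosα_i)·tanφ'] / Σ W_i sinα_i, with Δl_i = b_i / cosα_i.
Slice 1: Δl = 2.7/cos(-0.9°) = 2.700 m; N'_1 = 95·cos(-0.9°) = 95.0; c'Δl = 7.83; W sinα = -1.5
Slice 2: Δl = 1.6/cos13.0° = 1.642 m; N'_2 = 129·cos13.0° = 125.7; c'Δl = 4.76; W sinα = 29.0
Slice 3: Δl = 3.1/cos29.3° = 3.555 m; N'_3 = 192·cos29.3° = 167.4; c'Δl = 10.31; W sinα = 94.0
Slice 4: Δl = 1.6/cos48.9° = 2.434 m; N'_4 = 35·cos48.9° = 23.0; c'Δl = 7.06; W sinα = 26.4
Σc'Δl = 30.0 kN/m; ΣN' = 411.1 kN/m; ΣW sinα = 147.9 kN/m
Resisting = 30.0 + 411.1·tan20.4° = 30.0 + 152.9 = 182.9 kN/m
FS = 182.9 / 147.9 = 1.237

FS = 1.24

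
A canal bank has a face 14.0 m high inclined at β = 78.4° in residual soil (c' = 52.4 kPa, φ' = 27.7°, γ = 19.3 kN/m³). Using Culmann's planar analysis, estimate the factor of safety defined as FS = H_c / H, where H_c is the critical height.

H_c = (4c'/γ) · sinβ cosφ' / [1 − cos(β − φ')]
    = (4·52.4/19.3) · sin78.4°·cos27.7° / [1 − cos50.7°]
    = 10.860 · 0.8673 / 0.3666 = 25.69 m
FS = H_c / H = 25.69 / 14.0 = 1.835

FS = 1.84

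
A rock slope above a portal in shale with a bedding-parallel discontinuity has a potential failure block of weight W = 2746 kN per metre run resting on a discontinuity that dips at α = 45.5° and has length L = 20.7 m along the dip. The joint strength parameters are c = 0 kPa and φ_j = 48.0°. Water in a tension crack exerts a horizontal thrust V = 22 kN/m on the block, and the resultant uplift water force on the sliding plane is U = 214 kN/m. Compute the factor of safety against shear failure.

Resolving the block weight along and normal to the plane and applying the Mohr–Coulomb strength on the joint:
N' = W cosα − U − V sinα = 2746·cos45.5° − 214 − 22·sin45.5° = 1695.0 kN/m
Driving force T = W sinα + V cosα = 2746·sin45.5° + 22·cos45.5° = 1974.0 kN/m
Resisting force R = c·L + N'·tanφ_j = 0·20.7 + 1695.0·tan48.0° = 0.0 + 1882.5 = 1882.5 kN/m
FS = R / T = 1882.5 / 1974.0 = 0.954

FS = 0.95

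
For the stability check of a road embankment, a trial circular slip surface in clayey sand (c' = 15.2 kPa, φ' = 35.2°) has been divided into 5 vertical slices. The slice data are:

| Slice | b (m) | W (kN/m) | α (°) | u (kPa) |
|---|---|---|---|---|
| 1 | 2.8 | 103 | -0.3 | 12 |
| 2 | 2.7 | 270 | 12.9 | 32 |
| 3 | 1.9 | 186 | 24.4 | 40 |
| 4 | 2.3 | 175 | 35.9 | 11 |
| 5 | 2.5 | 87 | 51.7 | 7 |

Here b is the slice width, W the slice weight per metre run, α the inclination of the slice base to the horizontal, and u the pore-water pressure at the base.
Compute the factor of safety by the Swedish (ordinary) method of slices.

FS = 1.79

Ordinary method of slices: FS = Σ[c'·Δl_i + (W_i cosα_i − u_i·Δl_i)·tanφ'] / Σ W_i sinα_i, with Δl_i = b_i / cosα_i.
Slice 1: Δl = 2.8/cos(-0.3°) = 2.800 m; N'_1 = 103·cos(-0.3°) − 12·2.800 = 69.4; c'Δl = 42.56; W sinα = -0.5
Slice 2: Δl = 2.7/cos12.9° = 2.770 m; N'_2 = 270·cos12.9° − 32·2.770 = 174.5; c'Δl = 42.10; W sinα = 60.3
Slice 3: Δl = 1.9/cos24.4° = 2.086 m; N'_3 = 186·cos24.4° − 40·2.086 = 85.9; c'Δl = 31.71; W sinα = 76.8
Slice 4: Δl = 2.3/cos35.9° = 2.839 m; N'_4 = 175·cos35.9° − 11·2.839 = 110.5; c'Δl = 43.16; W sinα = 102.6
Slice 5: Δl = 2.5/cos51.7° = 4.034 m; N'_5 = 87·cos51.7° − 7·4.034 = 25.7; c'Δl = 61.31; W sinα = 68.3
Σc'Δl = 220.8 kN/m; ΣN' = 466.1 kN/m; ΣW sinα = 307.5 kN/m
Resisting = 220.8 + 466.1·tan35.2° = 220.8 + 328.8 = 549.6 kN/m
FS = 549.6 / 307.5 = 1.788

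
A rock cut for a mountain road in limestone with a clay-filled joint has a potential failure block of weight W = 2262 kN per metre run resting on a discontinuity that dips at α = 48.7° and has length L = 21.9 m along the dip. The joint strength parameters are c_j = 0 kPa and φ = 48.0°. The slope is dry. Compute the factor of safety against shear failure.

Resolving the block weight along and normal to the plane and applying the Mohr–Coulomb strength on the joint:
N' = W cosα = 2262·cos48.7° = 1492.9 kN/m
Driving force T = W sinα = 2262·sin48.7° = 1699.4 kN/m
Resisting force R = c_j·L + N'·tanφ = 0·21.9 + 1492.9·tan48.0° = 0.0 + 1658.1 = 1658.1 kN/m
FS = R / T = 1658.1 / 1699.4 = 0.976

FS = 0.98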